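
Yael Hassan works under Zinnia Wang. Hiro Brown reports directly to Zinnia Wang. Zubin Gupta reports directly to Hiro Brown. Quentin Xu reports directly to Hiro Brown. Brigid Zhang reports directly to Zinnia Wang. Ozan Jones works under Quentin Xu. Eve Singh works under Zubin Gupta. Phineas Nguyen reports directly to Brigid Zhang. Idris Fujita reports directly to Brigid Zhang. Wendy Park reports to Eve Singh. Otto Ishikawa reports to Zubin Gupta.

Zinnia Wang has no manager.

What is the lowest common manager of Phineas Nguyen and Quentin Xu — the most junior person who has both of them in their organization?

Phineas Nguyen's chain of managers is Brigid Zhang, Zinnia Wang. Quentin Xu's chain of managers is Hiro Brown, Zinnia Wang. The first manager that appears in both chains is Zinnia Wang.

Zinnia Wang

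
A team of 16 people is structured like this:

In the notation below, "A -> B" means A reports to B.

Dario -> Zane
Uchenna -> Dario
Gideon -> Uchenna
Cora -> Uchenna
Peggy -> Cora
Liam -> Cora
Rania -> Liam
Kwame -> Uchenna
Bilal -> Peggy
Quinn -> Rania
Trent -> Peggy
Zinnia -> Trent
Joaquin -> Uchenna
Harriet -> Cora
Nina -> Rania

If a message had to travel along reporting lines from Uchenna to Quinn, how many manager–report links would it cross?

Quinn is in Uchenna's organization: the chain from Quinn up to Uchenna is Quinn → Rania → Liam → Cora → Uchenna, which is 4 links.

4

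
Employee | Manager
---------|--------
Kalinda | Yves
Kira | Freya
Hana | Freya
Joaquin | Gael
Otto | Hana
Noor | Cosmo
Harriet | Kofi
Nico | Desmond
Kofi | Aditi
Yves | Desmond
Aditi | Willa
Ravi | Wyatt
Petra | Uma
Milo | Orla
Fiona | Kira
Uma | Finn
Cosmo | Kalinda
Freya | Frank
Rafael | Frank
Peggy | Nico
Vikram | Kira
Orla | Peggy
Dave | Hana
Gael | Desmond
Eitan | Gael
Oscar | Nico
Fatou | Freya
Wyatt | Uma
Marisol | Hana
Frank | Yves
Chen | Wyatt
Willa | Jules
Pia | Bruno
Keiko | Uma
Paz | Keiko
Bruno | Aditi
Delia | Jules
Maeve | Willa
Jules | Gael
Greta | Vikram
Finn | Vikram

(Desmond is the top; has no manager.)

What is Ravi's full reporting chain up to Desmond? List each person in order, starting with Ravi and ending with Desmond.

Ravi reports to Wyatt. Wyatt reports to Uma. Uma reports to Finn. Finn reports to Vikram. Vikram reports to Kira. Kira reports to Freya. Freya reports to Frank. Frank reports to Yves. Yves reports to Desmond. Desmond is at the top.

Ravi -> Wyatt -> Uma -> Finn -> Vikram -> Kira -> Freya -> Frank -> Yves -> Desmond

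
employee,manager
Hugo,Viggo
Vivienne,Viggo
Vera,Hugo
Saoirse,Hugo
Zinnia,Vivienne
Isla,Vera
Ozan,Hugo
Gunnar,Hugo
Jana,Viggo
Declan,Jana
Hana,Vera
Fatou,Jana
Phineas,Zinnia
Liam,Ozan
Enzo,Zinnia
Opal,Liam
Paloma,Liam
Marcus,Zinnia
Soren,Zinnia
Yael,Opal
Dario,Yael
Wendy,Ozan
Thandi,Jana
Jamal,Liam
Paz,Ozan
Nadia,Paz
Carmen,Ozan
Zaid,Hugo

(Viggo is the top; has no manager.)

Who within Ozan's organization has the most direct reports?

Ozan

Direct-report counts within Ozan's organization: Ozan has 4; Paz has 1; Liam has 3; Opal has 1; Yael has 1. The largest is 4, held by Ozan.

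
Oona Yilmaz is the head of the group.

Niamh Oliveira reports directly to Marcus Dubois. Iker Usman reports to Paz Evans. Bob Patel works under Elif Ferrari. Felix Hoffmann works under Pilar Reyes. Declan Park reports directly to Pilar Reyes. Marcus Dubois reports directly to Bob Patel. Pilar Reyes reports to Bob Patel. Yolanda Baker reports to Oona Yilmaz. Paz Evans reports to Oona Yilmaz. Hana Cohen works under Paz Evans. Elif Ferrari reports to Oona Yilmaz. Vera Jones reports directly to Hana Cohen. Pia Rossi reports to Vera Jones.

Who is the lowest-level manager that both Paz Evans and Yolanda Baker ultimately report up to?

Oona Yilmaz

Paz Evans's chain of managers is Oona Yilmaz. Yolanda Baker's chain of managers is Oona Yilmaz. The first manager that appears in both chains is Oona Yilmaz.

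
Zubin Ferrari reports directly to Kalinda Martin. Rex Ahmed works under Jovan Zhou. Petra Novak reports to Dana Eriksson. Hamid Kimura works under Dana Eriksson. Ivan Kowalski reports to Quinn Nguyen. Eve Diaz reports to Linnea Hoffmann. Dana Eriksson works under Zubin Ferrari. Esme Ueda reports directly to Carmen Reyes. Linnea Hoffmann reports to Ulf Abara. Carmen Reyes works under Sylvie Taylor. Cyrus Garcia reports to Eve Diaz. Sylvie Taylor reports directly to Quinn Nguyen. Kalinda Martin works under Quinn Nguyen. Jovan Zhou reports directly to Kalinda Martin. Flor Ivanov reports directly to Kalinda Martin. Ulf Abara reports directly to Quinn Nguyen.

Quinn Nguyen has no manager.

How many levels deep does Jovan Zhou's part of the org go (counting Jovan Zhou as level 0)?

1

The longest chain under Jovan Zhou runs Jovan Zhou → Rex Ahmed, which is 1 level below Jovan Zhou.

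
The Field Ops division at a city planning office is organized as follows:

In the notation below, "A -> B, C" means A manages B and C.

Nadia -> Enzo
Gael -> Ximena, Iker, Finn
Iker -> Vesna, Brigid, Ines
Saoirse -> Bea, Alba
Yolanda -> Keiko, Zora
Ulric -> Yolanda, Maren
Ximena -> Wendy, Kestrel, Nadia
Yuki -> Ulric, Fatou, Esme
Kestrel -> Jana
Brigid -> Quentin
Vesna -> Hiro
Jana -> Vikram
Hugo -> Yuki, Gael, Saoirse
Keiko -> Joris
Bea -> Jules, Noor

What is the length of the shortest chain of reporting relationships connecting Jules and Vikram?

Jules is 3 levels below Hugo, and Vikram is 5 levels below Hugo (their lowest common manager). The shortest path runs up from Jules to Hugo and back down to Vikram: 3 + 5 = 8 links.

8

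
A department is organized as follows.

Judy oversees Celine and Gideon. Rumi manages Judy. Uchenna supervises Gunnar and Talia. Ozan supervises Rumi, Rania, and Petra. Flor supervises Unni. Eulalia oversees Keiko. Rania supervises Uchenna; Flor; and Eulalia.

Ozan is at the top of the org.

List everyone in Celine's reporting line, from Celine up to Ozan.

Celine reports to Judy. Judy reports to Rumi. Rumi reports to Ozan. Ozan is at the top.

Celine -> Judy -> Rumi -> Ozan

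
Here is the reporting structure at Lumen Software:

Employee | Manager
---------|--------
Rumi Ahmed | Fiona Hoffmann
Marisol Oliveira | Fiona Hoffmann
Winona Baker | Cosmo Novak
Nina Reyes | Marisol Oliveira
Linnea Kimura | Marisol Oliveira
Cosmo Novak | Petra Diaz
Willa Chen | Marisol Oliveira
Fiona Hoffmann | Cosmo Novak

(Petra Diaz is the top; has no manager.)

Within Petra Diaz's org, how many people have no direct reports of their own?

The people in Petra Diaz's organization with no one reporting to them are Winona Baker, Rumi Ahmed, Linnea Kimura, Nina Reyes, Willa Chen. That is 5.

5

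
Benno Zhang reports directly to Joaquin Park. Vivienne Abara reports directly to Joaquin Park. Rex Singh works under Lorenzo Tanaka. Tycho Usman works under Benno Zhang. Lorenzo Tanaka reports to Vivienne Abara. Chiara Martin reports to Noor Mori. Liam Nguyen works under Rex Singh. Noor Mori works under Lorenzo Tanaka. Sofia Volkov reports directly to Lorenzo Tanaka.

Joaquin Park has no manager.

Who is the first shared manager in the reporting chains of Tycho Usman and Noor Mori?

Joaquin Park

Tycho Usman's chain of managers is Benno Zhang, Joaquin Park. Noor Mori's chain of managers is Lorenzo Tanaka, Vivienne Abara, Joaquin Park. The first manager that appears in both chains is Joaquin Park.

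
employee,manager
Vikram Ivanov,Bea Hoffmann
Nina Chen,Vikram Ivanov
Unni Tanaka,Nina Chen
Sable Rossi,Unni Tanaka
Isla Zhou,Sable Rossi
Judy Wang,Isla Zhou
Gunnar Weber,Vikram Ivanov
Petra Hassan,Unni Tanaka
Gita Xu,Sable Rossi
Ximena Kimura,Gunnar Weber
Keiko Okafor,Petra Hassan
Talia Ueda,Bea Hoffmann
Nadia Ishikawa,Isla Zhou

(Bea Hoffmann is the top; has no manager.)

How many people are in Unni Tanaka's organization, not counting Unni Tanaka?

Unni Tanaka directly manages Sable Rossi, Petra Hassan. Under Sable Rossi: Gita Xu, Isla Zhou, Nadia Ishikawa, Judy Wang (4). Under Petra Hassan: Keiko Okafor (1). So Unni Tanaka's organization is 2 direct reports plus everyone under them: 5 + 2 = 7.

7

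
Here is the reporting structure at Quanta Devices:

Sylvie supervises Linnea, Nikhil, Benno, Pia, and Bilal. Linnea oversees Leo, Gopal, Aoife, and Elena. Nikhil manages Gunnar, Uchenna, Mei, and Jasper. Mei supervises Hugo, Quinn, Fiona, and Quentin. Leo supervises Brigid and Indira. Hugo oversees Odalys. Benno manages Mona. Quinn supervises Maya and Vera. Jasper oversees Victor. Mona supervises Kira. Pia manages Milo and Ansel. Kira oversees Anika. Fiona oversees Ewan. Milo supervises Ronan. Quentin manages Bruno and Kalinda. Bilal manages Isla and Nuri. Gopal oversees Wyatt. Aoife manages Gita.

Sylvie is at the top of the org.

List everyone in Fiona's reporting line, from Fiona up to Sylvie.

Fiona reports to Mei. Mei reports to Nikhil. Nikhil reports to Sylvie. Sylvie is at the top.

Fiona -> Mei -> Nikhil -> Sylvie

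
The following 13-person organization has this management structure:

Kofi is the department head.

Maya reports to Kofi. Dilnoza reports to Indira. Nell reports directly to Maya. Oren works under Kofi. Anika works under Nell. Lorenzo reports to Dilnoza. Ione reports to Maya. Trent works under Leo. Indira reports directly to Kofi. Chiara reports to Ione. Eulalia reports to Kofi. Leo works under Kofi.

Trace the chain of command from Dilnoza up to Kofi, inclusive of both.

Dilnoza reports to Indira. Indira reports to Kofi. Kofi is at the top.

Dilnoza -> Indira -> Kofi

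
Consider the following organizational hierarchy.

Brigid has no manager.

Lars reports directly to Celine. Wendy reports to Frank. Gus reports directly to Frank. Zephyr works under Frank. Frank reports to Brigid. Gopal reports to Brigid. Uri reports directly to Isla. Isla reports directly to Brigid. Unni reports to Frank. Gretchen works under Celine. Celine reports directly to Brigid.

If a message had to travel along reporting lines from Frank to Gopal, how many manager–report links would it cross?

2

Frank is 1 level below Brigid, and Gopal is 1 level below Brigid (their lowest common manager). The shortest path runs up from Frank to Brigid and back down to Gopal: 1 + 1 = 2 links.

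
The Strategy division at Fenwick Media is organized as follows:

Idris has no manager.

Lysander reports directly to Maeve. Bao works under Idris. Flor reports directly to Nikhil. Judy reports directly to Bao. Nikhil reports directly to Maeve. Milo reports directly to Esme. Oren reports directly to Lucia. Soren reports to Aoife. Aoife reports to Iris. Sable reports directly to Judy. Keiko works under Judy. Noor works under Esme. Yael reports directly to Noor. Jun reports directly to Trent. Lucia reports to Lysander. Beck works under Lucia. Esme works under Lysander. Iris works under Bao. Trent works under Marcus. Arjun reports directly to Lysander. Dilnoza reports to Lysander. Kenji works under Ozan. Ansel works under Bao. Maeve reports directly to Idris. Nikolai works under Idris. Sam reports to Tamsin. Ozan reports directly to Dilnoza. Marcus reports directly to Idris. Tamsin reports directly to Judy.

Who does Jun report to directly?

Trent

Jun reports directly to Trent.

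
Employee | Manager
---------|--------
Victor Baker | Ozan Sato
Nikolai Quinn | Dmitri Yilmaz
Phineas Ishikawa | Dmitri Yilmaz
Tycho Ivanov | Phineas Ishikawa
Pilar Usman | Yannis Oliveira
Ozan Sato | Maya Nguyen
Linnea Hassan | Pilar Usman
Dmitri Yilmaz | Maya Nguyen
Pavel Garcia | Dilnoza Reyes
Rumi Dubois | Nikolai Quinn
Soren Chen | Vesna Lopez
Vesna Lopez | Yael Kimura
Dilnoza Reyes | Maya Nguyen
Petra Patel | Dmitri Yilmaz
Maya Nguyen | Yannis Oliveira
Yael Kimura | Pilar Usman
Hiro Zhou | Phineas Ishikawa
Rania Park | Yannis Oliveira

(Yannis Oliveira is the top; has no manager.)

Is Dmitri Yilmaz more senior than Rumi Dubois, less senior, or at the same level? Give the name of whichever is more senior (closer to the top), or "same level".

Dmitri Yilmaz is 2 levels below Yannis Oliveira; Rumi Dubois is 4. Dmitri Yilmaz is higher.

Dmitri Yilmaz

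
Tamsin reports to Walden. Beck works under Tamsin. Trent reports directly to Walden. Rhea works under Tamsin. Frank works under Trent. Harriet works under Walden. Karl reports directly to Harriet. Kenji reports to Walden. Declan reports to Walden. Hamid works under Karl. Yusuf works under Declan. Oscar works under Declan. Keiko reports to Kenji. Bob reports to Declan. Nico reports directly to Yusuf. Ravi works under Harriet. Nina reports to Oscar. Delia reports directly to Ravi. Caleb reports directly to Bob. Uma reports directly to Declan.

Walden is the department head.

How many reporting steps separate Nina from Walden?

Chain from Nina up to Walden: Nina → Oscar → Declan → Walden. That is 3 steps up, so Nina is 3 levels below Walden.

3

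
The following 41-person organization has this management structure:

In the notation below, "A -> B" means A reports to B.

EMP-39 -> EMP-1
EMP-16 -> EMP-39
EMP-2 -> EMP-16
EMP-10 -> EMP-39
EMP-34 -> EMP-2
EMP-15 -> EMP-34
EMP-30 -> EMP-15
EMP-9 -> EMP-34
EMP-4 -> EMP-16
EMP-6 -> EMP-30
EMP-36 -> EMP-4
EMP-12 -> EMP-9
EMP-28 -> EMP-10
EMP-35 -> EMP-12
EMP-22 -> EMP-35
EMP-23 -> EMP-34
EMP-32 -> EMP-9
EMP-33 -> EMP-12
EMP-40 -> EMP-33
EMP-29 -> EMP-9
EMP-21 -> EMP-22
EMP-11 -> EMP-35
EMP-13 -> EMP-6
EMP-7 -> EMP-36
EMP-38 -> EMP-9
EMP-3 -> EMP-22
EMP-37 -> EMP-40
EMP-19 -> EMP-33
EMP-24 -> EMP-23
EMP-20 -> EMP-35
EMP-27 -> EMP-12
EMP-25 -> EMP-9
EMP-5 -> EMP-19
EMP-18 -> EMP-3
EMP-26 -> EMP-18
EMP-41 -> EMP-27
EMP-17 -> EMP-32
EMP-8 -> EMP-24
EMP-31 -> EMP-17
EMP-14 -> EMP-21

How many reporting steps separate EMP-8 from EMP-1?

7

Chain from EMP-8 up to EMP-1: EMP-8 → EMP-24 → EMP-23 → EMP-34 → EMP-2 → EMP-16 → EMP-39 → EMP-1. That is 7 steps up, so EMP-8 is 7 levels below EMP-1.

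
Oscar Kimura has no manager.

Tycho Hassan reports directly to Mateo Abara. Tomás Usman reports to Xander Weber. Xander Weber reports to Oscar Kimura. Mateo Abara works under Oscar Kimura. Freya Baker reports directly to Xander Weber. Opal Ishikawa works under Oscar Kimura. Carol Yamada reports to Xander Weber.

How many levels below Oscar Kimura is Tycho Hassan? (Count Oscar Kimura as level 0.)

Chain from Tycho Hassan up to Oscar Kimura: Tycho Hassan → Mateo Abara → Oscar Kimura. That is 2 steps up, so Tycho Hassan is 2 levels below Oscar Kimura.

2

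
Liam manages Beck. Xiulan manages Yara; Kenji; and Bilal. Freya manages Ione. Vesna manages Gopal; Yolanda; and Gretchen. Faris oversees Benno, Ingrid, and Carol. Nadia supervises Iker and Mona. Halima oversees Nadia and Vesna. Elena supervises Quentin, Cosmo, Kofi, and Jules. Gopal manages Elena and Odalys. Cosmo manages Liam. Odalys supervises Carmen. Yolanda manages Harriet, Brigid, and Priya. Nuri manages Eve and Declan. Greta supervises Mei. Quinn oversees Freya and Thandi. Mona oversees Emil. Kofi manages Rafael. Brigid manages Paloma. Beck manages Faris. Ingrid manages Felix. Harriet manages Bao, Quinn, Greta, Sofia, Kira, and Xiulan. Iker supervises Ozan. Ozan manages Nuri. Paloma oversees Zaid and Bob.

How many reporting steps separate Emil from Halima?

Chain from Emil up to Halima: Emil → Mona → Nadia → Halima. That is 3 steps up, so Emil is 3 levels below Halima.

3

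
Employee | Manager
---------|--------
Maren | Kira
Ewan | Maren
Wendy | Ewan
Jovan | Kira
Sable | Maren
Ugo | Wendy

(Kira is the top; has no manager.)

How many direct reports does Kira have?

2

Kira directly manages Maren, Jovan. That is 2 direct reports.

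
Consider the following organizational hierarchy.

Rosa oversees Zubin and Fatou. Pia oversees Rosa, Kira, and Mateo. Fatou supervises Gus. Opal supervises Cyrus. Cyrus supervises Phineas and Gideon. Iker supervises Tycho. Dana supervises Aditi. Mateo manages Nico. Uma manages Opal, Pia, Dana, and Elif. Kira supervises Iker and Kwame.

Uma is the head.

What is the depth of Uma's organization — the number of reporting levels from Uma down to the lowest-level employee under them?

The longest chain under Uma runs Uma → Pia → Kira → Iker → Tycho, which is 4 levels below Uma.

4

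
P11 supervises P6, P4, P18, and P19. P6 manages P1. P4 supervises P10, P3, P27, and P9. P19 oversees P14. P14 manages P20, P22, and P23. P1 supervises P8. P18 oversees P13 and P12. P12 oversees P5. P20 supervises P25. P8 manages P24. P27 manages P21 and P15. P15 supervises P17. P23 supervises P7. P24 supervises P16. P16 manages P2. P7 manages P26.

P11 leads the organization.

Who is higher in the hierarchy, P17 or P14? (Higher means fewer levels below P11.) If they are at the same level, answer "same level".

P14

P17 is 4 levels below P11; P14 is 2. P14 is higher.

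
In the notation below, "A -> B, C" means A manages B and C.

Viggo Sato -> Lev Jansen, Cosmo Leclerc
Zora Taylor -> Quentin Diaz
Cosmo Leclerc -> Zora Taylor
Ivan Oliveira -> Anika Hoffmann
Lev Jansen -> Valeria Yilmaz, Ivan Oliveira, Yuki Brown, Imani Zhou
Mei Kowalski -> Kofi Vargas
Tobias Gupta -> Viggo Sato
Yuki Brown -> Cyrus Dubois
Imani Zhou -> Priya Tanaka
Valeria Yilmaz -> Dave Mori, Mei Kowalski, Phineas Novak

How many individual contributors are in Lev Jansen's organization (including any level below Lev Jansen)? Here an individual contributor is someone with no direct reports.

6

The people in Lev Jansen's organization with no one reporting to them are Priya Tanaka, Cyrus Dubois, Anika Hoffmann, Phineas Novak, Kofi Vargas, Dave Mori. That is 6.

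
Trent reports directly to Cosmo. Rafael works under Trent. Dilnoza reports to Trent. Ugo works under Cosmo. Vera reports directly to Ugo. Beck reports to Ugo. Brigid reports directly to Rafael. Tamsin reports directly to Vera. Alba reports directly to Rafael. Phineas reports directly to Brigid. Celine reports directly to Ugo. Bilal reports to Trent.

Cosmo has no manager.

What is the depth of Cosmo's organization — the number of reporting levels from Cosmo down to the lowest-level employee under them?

The longest chain under Cosmo runs Cosmo → Trent → Rafael → Brigid → Phineas, which is 4 levels below Cosmo.

4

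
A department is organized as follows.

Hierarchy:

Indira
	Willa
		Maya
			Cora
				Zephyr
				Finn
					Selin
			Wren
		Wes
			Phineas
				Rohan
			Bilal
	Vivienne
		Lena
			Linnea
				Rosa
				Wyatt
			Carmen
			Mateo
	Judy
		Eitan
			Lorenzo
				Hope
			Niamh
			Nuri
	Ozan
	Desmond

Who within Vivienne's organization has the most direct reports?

Direct-report counts within Vivienne's organization: Vivienne has 1; Lena has 3; Linnea has 2. The largest is 3, held by Lena.

Lena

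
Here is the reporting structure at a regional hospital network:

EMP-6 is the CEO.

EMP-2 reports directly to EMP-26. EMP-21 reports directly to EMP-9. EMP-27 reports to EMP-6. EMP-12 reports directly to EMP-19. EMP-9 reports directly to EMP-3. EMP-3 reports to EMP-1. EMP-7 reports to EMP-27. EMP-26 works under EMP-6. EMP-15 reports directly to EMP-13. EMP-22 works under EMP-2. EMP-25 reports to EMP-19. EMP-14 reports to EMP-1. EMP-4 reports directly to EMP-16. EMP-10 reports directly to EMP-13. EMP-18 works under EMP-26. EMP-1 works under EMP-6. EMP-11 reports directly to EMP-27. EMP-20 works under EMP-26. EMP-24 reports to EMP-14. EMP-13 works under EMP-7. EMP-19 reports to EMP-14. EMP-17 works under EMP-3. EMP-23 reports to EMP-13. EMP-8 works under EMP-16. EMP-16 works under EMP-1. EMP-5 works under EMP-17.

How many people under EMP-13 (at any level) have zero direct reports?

3

The people in EMP-13's organization with no one reporting to them are EMP-10, EMP-15, EMP-23. That is 3.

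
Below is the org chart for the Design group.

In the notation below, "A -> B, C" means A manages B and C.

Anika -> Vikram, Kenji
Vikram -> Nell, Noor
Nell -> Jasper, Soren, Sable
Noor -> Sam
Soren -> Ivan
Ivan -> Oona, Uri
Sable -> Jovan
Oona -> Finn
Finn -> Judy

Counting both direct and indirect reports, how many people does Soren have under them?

5

Soren directly manages Ivan. Under Ivan: Uri, Oona, Finn, Judy (4). That's 5 in total.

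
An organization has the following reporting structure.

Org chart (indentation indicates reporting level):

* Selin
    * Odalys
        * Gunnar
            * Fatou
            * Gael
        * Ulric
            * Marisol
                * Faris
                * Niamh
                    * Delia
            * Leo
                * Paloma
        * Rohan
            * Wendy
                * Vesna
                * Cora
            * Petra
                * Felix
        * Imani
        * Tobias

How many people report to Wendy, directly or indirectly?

2

Wendy directly manages Vesna, Cora. Vesna has no reports. Cora has no reports. So Wendy's organization is 2 direct reports plus everyone under them: 1 + 1 = 2.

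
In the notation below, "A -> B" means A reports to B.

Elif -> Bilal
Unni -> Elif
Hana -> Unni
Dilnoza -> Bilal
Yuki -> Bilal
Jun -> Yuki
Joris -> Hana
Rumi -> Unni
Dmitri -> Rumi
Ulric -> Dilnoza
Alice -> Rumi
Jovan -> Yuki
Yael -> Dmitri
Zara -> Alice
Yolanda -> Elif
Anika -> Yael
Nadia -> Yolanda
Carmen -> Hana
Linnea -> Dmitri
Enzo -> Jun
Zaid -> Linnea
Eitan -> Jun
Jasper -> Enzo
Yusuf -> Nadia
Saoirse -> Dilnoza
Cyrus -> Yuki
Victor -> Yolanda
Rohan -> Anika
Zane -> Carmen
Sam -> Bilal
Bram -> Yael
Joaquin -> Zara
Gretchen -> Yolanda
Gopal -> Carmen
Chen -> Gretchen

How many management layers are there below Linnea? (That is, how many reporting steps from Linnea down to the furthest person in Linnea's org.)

1

The longest chain under Linnea runs Linnea → Zaid, which is 1 level below Linnea.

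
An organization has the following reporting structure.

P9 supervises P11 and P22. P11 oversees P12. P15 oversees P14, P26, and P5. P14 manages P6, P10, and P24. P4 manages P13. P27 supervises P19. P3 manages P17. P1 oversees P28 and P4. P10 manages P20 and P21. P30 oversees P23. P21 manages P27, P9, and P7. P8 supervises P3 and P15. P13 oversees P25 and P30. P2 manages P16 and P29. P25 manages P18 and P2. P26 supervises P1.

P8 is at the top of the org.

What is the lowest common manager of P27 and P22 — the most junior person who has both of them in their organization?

P21

P27's chain of managers is P21, P10, P14, P15, P8. P22's chain of managers is P9, P21, P10, P14, P15, P8. The first manager that appears in both chains is P21.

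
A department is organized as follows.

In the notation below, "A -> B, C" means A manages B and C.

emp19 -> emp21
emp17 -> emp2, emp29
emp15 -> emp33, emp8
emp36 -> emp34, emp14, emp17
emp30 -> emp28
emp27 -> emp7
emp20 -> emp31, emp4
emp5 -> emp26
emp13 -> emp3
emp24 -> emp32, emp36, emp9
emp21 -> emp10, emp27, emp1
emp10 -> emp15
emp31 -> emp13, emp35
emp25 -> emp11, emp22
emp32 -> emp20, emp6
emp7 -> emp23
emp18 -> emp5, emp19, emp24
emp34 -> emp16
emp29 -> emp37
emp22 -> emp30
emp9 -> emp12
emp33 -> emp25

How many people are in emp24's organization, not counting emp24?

18

emp24 directly manages emp32, emp36, emp9. Under emp32: emp6, emp20, emp4, emp31, emp35, emp13, emp3 (7). Under emp36: emp17, emp29, emp37, emp2, emp14, emp34, emp16 (7). Under emp9: emp12 (1). So emp24's organization is 3 direct reports plus everyone under them: 8 + 8 + 2 = 18.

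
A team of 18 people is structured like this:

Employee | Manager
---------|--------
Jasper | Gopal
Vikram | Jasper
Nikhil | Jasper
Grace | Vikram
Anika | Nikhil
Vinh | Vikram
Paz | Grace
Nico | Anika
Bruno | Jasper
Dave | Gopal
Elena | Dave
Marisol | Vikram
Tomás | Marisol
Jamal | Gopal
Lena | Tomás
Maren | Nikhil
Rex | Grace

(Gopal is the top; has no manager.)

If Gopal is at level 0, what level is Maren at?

Chain from Maren up to Gopal: Maren → Nikhil → Jasper → Gopal. That is 3 steps up, so Maren is 3 levels below Gopal.

3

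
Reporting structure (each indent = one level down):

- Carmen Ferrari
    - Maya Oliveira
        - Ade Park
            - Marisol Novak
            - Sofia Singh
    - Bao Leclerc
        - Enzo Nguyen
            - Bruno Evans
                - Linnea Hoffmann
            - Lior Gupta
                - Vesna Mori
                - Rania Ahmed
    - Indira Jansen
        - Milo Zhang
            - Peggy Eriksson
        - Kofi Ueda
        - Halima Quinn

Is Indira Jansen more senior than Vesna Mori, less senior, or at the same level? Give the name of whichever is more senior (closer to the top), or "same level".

Indira Jansen is 1 level below Carmen Ferrari; Vesna Mori is 4. Indira Jansen is higher.

Indira Jansen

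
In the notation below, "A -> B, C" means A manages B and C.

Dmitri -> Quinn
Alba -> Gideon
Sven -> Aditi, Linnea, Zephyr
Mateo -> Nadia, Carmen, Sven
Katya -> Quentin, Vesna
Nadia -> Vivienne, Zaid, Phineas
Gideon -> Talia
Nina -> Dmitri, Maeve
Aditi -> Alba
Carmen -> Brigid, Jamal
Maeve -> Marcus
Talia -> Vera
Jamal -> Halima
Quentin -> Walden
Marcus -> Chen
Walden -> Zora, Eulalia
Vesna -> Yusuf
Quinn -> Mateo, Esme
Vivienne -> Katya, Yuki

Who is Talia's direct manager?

Talia reports directly to Gideon.

Gideon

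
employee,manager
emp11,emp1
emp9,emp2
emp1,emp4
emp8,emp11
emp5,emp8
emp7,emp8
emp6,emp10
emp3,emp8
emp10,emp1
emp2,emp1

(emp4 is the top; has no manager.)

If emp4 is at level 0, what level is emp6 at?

3

Chain from emp6 up to emp4: emp6 → emp10 → emp1 → emp4. That is 3 steps up, so emp6 is 3 levels below emp4.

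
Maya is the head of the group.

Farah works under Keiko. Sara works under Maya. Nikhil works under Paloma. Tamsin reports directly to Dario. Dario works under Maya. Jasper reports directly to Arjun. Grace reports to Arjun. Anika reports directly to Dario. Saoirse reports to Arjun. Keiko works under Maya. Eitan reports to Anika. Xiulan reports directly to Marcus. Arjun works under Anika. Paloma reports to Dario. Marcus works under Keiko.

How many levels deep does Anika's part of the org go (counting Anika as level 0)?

2

The longest chain under Anika runs Anika → Arjun → Saoirse, which is 2 levels below Anika.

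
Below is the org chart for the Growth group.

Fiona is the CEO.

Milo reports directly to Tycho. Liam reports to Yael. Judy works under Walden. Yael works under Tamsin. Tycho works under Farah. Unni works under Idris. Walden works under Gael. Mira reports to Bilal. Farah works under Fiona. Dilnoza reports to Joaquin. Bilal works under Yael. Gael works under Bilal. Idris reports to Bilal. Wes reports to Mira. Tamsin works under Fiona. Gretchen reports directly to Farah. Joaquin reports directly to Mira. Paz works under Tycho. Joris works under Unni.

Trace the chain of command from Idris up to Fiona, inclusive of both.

Idris reports to Bilal. Bilal reports to Yael. Yael reports to Tamsin. Tamsin reports to Fiona. Fiona is at the top.

Idris -> Bilal -> Yael -> Tamsin -> Fiona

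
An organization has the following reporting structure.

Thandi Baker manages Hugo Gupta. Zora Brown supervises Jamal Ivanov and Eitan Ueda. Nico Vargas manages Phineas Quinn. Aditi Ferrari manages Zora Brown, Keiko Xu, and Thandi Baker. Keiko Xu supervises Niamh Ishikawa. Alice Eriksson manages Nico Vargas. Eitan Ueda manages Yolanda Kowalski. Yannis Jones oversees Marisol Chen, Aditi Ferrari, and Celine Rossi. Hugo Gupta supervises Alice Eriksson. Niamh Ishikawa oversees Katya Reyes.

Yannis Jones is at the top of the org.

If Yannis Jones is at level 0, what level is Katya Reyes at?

4

Chain from Katya Reyes up to Yannis Jones: Katya Reyes → Niamh Ishikawa → Keiko Xu → Aditi Ferrari → Yannis Jones. That is 4 steps up, so Katya Reyes is 4 levels below Yannis Jones.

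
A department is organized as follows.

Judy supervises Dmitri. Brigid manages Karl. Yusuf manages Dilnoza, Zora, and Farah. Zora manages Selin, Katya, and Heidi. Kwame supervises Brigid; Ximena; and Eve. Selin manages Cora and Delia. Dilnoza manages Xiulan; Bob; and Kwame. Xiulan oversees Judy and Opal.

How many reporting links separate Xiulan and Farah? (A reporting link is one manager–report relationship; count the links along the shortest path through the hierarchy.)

3

Xiulan is 2 levels below Yusuf, and Farah is 1 level below Yusuf (their lowest common manager). The shortest path runs up from Xiulan to Yusuf and back down to Farah: 2 + 1 = 3 links.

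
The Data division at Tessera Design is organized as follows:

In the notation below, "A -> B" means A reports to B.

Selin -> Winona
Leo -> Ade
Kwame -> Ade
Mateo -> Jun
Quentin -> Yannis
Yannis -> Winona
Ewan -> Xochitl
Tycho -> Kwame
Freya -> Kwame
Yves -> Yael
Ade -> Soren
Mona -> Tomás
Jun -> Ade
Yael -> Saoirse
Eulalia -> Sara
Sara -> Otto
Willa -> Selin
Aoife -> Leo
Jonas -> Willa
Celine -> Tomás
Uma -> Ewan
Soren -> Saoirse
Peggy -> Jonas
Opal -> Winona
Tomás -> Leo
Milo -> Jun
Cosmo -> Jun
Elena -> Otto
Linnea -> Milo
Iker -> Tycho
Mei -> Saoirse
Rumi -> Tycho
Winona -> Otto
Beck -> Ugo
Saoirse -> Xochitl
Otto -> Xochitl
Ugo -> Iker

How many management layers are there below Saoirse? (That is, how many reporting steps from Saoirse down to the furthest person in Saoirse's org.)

The longest chain under Saoirse runs Saoirse → Soren → Ade → Kwame → Tycho → Iker → Ugo → Beck, which is 7 levels below Saoirse.

7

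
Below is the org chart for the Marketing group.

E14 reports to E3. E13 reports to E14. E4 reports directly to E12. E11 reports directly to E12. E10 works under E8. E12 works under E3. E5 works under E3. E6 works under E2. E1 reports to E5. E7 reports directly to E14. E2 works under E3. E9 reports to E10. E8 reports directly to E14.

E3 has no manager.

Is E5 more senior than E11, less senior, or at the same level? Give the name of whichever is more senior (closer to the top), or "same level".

E5 is 1 level below E3; E11 is 2. E5 is higher.

E5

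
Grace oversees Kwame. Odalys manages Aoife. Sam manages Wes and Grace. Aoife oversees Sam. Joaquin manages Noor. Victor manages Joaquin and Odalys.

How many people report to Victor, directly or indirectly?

8

Victor directly manages Odalys, Joaquin. Under Odalys: Aoife, Sam, Grace, Kwame, Wes (5). Under Joaquin: Noor (1). So Victor's organization is 2 direct reports plus everyone under them: 6 + 2 = 8.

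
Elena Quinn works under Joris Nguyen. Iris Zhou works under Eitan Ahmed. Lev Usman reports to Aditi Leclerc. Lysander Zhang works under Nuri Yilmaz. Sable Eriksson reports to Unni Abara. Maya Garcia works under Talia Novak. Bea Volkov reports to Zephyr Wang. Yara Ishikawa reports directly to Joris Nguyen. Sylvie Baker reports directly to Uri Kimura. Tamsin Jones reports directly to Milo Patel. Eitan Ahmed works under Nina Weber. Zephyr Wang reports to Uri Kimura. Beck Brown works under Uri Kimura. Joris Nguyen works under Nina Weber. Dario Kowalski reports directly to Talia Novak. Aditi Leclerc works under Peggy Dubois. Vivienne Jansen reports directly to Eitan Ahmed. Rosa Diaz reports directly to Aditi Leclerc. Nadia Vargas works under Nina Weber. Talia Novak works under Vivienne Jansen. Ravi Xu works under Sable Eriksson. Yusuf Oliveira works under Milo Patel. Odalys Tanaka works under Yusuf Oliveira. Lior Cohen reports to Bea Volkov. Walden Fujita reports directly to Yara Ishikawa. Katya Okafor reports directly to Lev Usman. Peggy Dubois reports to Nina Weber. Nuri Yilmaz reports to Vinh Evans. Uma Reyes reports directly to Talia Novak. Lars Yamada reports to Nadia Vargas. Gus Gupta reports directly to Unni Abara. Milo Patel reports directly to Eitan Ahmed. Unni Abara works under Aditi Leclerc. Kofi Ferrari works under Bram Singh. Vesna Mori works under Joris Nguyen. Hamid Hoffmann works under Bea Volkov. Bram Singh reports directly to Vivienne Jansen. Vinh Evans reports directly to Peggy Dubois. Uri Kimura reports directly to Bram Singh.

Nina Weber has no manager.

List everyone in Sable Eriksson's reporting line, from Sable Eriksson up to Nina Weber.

Sable Eriksson reports to Unni Abara. Unni Abara reports to Aditi Leclerc. Aditi Leclerc reports to Peggy Dubois. Peggy Dubois reports to Nina Weber. Nina Weber is at the top.

Sable Eriksson -> Unni Abara -> Aditi Leclerc -> Peggy Dubois -> Nina Weber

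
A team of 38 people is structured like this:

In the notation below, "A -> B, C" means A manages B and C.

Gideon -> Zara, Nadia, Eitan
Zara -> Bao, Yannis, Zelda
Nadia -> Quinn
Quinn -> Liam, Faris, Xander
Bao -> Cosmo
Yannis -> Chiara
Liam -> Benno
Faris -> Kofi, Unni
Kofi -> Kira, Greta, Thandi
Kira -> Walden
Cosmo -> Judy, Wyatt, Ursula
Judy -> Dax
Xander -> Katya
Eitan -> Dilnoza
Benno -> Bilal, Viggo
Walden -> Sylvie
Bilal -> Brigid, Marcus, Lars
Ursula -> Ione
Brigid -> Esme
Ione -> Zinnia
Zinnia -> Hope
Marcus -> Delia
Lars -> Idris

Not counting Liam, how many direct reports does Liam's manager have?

2

Liam reports to Quinn. Quinn's other direct reports are Faris, Xander — 2 peers.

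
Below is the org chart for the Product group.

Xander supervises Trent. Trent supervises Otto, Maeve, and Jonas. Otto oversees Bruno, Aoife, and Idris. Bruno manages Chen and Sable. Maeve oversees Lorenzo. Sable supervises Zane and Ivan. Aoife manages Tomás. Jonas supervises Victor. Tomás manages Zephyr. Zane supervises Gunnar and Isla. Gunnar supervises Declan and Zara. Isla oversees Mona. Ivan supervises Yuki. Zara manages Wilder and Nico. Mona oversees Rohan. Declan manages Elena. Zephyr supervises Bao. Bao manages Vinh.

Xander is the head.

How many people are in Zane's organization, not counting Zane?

Zane directly manages Gunnar, Isla. Under Gunnar: Declan, Elena, Zara, Nico, Wilder (5). Under Isla: Mona, Rohan (2). So Zane's organization is 2 direct reports plus everyone under them: 6 + 3 = 9.

9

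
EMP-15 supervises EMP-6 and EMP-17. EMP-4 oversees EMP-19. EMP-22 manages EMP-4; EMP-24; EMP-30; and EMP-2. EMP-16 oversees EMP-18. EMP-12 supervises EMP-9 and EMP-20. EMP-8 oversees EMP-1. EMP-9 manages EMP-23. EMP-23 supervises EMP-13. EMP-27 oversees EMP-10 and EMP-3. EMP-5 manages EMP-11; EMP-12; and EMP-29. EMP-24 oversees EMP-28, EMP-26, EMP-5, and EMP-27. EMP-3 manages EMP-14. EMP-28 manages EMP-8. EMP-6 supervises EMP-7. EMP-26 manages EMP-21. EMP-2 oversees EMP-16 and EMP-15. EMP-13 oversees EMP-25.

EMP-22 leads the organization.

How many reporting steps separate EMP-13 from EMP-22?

6

Chain from EMP-13 up to EMP-22: EMP-13 → EMP-23 → EMP-9 → EMP-12 → EMP-5 → EMP-24 → EMP-22. That is 6 steps up, so EMP-13 is 6 levels below EMP-22.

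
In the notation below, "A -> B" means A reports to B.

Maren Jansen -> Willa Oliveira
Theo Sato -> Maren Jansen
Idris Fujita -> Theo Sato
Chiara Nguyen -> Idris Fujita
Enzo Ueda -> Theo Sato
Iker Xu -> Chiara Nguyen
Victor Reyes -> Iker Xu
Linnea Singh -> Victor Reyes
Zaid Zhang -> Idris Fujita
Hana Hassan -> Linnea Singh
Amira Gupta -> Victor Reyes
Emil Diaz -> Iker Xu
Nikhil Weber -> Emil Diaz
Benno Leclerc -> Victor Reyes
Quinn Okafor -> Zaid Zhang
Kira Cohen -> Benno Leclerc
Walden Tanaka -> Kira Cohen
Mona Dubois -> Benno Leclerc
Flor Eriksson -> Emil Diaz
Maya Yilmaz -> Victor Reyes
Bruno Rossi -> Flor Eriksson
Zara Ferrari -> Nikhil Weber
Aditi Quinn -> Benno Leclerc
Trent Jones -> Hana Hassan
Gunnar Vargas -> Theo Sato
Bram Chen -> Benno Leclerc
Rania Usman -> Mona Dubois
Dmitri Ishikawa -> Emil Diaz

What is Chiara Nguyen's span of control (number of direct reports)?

Chiara Nguyen directly manages Iker Xu. That is 1 direct report.

1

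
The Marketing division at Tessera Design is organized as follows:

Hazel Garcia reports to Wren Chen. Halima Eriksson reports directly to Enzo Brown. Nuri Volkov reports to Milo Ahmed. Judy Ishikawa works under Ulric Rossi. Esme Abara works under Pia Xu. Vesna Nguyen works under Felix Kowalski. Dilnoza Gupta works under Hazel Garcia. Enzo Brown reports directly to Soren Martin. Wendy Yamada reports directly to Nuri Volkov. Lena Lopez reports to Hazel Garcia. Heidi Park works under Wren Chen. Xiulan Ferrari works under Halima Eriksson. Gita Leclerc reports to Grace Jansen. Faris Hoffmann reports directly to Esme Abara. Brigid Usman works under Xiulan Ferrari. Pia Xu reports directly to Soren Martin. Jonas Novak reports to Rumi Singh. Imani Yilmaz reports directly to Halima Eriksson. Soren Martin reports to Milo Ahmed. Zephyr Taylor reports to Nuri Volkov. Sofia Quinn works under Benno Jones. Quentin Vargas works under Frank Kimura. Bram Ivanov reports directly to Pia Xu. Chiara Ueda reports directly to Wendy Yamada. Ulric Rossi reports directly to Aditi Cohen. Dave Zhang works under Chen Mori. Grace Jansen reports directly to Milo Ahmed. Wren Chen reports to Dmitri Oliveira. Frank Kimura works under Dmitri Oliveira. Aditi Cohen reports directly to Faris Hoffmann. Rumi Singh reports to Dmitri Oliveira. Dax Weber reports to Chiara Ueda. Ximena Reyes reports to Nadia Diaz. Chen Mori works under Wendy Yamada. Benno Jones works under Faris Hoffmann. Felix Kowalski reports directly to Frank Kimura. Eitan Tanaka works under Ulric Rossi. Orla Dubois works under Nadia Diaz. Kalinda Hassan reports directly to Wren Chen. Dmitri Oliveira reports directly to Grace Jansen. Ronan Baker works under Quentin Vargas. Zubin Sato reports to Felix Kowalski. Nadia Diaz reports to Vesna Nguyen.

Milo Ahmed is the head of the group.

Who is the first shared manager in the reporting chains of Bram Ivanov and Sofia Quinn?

Pia Xu

Bram Ivanov's chain of managers is Pia Xu, Soren Martin, Milo Ahmed. Sofia Quinn's chain of managers is Benno Jones, Faris Hoffmann, Esme Abara, Pia Xu, Soren Martin, Milo Ahmed. The first manager that appears in both chains is Pia Xu.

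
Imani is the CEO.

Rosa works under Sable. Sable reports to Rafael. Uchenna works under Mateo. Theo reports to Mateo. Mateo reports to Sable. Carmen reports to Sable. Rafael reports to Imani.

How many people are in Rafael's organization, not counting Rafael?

Rafael directly manages Sable. Under Sable: Carmen, Mateo, Uchenna, Theo, Rosa (5). That's 6 in total.

6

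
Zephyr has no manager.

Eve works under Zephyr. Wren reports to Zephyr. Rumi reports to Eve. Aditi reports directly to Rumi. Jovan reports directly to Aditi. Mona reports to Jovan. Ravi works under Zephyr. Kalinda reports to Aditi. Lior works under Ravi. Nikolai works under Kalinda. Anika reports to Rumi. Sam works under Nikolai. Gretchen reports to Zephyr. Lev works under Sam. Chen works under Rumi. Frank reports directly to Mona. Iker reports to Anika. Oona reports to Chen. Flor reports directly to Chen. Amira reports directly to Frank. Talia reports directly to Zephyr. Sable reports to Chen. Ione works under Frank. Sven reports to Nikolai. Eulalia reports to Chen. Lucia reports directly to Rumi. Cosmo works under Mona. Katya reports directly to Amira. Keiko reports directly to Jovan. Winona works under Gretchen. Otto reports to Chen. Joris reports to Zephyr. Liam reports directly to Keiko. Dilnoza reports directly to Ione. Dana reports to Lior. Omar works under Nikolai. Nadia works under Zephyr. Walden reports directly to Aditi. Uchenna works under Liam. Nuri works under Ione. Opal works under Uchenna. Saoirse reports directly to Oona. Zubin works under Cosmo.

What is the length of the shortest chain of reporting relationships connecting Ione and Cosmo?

Ione is 2 levels below Mona, and Cosmo is 1 level below Mona (their lowest common manager). The shortest path runs up from Ione to Mona and back down to Cosmo: 2 + 1 = 3 links.

3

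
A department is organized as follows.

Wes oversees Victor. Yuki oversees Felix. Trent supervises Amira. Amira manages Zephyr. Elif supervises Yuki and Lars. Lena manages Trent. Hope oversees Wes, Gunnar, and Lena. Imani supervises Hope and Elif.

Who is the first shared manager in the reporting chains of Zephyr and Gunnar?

Hope

Zephyr's chain of managers is Amira, Trent, Lena, Hope, Imani. Gunnar's chain of managers is Hope, Imani. The first manager that appears in both chains is Hope.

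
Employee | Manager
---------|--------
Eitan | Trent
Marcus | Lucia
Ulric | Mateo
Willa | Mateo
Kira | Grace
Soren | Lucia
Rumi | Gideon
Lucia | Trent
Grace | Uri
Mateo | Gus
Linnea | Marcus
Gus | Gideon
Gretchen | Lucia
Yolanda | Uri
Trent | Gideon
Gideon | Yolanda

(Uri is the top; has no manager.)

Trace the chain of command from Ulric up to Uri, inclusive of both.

Ulric -> Mateo -> Gus -> Gideon -> Yolanda -> Uri

Ulric reports to Mateo. Mateo reports to Gus. Gus reports to Gideon. Gideon reports to Yolanda. Yolanda reports to Uri. Uri is at the top.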